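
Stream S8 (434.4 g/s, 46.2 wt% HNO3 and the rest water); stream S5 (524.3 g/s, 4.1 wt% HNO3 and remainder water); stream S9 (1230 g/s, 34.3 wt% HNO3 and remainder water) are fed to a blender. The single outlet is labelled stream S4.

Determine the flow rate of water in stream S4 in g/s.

1545 g/s

water out = water in = 434.4×0.538 + 524.3×0.959 + 1230×0.657 = 1544.6 g/s.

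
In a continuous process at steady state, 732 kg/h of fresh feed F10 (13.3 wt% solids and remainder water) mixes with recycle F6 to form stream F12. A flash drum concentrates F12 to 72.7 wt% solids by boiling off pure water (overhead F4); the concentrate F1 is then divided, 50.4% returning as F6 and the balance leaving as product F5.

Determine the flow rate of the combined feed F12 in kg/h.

868.1 kg/h

Overall solids balance (none leaves overhead): solids in fresh feed = solids in product, i.e. 732×0.133 = (1−0.504)·F1·0.727.
F1 = 97.356/(0.727×0.496) = 269.99 kg/h.
Recycle F6 = 0.504×269.99 = 136.07 kg/h.
Combined feed F12 = 732 + 136.07 = 868.07 kg/h.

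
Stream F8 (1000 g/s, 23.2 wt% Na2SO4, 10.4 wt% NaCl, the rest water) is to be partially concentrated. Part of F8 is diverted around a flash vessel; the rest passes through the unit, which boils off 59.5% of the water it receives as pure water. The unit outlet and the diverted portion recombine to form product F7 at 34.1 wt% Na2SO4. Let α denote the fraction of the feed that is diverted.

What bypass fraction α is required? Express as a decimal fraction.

All 1000×0.232 = 232 g/s of Na2SO4 reaches F7, so F7 = 232/0.341 = 680.35 g/s and vapour = 319.65 g/s.
The evaporator receives (1−α)·1000 of feed at 0.664 water and removes 0.595 of that water:
0.595×0.664×(1−α)×1000 = 319.65
(1−α) = 319.65/395.08 = 0.8091;  α = 0.1909.

0.191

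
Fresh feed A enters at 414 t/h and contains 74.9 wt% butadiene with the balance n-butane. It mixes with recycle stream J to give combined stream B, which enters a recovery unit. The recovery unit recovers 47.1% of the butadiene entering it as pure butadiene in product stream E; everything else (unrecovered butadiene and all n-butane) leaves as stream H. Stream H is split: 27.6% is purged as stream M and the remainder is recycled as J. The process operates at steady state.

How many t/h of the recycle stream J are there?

465.1 t/h

n-butane enters only via A and leaves only via the purge: 414×0.251 = 0.276×(n-butane in H), and the recovery unit passes all n-butane, so n-butane in B = n-butane in H = 376.5 t/h.
butadiene in B: m_A = 414×0.749 + (1−0.276)·(1−0.471)·m_A, so m_A = 310.09/0.6170 = 502.57 t/h.
H = (1−0.471)×502.57 + 376.5 = 642.36 t/h.
Recycle J = (1−0.276)×642.36 = 465.07 t/h.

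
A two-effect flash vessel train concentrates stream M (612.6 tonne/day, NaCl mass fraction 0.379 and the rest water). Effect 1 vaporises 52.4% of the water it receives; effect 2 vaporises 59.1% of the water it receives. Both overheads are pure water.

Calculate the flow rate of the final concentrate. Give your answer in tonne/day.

306.2 tonne/day

water in feed = 612.6×0.621 = 380.42 tonne/day.
After stage 1: water left = (1−0.524)×380.42 = 181.08; stream total = 413.26 tonne/day.
After stage 2: water left = (1−0.591)×181.08 = 74.063; final concentrate = 306.24 tonne/day.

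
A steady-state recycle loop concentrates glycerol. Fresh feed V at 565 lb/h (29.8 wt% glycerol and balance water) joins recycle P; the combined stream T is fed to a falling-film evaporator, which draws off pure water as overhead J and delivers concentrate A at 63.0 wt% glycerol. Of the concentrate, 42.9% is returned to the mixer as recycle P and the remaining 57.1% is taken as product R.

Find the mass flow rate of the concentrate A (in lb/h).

Overall glycerol balance (none leaves overhead): glycerol in fresh feed = glycerol in product, i.e. 565×0.298 = (1−0.429)·A·0.630.
A = 168.37/(0.630×0.571) = 468.05 lb/h.

468 lb/h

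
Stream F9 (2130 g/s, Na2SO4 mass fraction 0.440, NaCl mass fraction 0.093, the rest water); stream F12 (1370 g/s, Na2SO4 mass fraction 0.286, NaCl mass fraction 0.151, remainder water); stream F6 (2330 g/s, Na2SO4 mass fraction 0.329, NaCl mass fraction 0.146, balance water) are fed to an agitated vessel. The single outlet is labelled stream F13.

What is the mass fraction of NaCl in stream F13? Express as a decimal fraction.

Total flow out = 2130 + 1370 + 2330 = 5830 g/s.
NaCl in = 2130×0.093 + 1370×0.151 + 2330×0.146 = 745.14 g/s.
NaCl mass fraction in F13 = 745.14/5830 = 0.128.

0.128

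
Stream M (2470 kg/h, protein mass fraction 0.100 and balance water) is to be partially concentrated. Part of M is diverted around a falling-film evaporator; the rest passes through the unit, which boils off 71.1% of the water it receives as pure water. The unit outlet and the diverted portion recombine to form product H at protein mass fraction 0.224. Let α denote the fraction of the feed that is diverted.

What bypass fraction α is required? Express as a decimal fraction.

All 2470×0.100 = 247 kg/h of protein reaches H, so H = 247/0.224 = 1102.7 kg/h and vapour = 1367.3 kg/h.
The evaporator receives (1−α)·2470 of feed at 0.900 water and removes 0.711 of that water:
0.711×0.900×(1−α)×2470 = 1367.3
(1−α) = 1367.3/1580.6 = 0.8651;  α = 0.1349.

0.135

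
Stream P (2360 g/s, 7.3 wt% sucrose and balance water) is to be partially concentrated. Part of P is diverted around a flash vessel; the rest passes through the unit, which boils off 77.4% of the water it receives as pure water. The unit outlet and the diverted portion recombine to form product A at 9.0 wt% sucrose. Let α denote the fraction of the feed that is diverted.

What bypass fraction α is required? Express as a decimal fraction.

All 2360×0.073 = 172.28 g/s of sucrose reaches A, so A = 172.28/0.090 = 1914.2 g/s and vapour = 445.78 g/s.
The evaporator receives (1−α)·2360 of feed at 0.927 water and removes 0.774 of that water:
0.774×0.927×(1−α)×2360 = 445.78
(1−α) = 445.78/1693.3 = 0.2633;  α = 0.7367.

0.737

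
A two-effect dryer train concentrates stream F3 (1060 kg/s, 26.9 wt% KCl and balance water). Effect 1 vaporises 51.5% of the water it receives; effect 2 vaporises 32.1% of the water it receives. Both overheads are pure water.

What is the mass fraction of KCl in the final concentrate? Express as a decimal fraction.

water in feed = 1060×0.731 = 774.86 kg/s.
After stage 1: water left = (1−0.515)×774.86 = 375.81; stream total = 660.95 kg/s.
After stage 2: water left = (1−0.321)×375.81 = 255.17; final concentrate = 540.31 kg/s.
KCl fraction = 285.14/540.31 = 0.528.

0.528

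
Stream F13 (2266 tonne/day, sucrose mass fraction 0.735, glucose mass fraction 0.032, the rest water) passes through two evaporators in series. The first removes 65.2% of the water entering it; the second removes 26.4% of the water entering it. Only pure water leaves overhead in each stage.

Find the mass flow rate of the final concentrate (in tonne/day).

1873 tonne/day

water in feed = 2266×0.233 = 527.98 tonne/day.
After stage 1: water left = (1−0.652)×527.98 = 183.74; stream total = 1921.8 tonne/day.
After stage 2: water left = (1−0.264)×183.74 = 135.23; final concentrate = 1873.3 tonne/day.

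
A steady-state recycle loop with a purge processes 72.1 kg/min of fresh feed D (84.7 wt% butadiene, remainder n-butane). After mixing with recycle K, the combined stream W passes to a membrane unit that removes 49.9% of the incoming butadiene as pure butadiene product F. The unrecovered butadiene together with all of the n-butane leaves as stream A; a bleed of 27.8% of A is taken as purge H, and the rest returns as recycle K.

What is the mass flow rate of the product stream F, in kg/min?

butadiene in W: m_A = 72.1×0.847 + (1−0.278)·(1−0.499)·m_A, so m_A = 61.069/0.6383 = 95.677 kg/min.
Product F = 0.499×95.677 = 47.743 kg/min.

47.74 kg/min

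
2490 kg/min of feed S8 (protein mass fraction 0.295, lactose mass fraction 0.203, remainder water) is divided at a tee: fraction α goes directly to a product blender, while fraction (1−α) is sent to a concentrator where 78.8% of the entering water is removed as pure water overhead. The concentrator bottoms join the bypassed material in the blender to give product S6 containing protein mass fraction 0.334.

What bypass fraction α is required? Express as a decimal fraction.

All 2490×0.295 = 734.55 kg/min of protein reaches S6, so S6 = 734.55/0.334 = 2199.3 kg/min and vapour = 290.75 kg/min.
The evaporator receives (1−α)·2490 of feed at 0.502 water and removes 0.788 of that water:
0.788×0.502×(1−α)×2490 = 290.75
(1−α) = 290.75/984.98 = 0.2952;  α = 0.7048.

0.705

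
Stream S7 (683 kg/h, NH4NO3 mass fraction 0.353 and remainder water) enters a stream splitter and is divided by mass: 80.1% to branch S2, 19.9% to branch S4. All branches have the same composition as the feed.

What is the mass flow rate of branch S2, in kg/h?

547.1 kg/h

Branch S2 flow = 0.801×683 = 547.08 kg/h.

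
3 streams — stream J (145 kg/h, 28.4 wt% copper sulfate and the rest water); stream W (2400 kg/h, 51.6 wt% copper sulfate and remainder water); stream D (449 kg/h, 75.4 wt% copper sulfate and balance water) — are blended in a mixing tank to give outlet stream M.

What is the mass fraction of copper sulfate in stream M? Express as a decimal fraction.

Total flow out = 145 + 2400 + 449 = 2994 kg/h.
copper sulfate in = 145×0.284 + 2400×0.516 + 449×0.754 = 1618.1 kg/h.
copper sulfate mass fraction in M = 1618.1/2994 = 0.540.

0.540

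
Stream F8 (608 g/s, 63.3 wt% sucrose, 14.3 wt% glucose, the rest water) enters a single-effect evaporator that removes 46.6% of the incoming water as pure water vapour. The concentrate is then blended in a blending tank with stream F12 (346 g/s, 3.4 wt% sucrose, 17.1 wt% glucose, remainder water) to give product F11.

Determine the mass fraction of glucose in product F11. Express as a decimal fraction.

Vapour removed = 0.466×0.224×608 = 63.465 g/s; concentrate = 544.53 g/s.
glucose reaching the mixer = 86.944 (from concentrate) + 346×0.171 = 146.11 g/s.
Product flow = 544.53 + 346 = 890.53 g/s; glucose fraction = 0.164.

0.164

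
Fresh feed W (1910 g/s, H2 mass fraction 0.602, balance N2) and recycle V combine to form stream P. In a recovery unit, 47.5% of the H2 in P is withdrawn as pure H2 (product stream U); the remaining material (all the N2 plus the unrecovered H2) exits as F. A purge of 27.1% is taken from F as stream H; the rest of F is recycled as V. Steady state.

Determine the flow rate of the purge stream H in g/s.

N2 enters only via W and leaves only via the purge: 1910×0.398 = 0.271×(N2 in F), and the recovery unit passes all N2, so N2 in P = N2 in F = 2805.1 g/s.
H2 in P: m_A = 1910×0.602 + (1−0.271)·(1−0.475)·m_A, so m_A = 1149.8/0.6173 = 1862.7 g/s.
F = (1−0.475)×1862.7 + 2805.1 = 3783 g/s.
Purge H = 0.271×3783 = 1025.2 g/s.

1025 g/s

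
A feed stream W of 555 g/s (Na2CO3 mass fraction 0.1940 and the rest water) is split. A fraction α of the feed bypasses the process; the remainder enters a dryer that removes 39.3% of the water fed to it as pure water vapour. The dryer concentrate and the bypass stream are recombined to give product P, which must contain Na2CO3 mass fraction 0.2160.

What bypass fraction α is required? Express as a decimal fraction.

All 555×0.194 = 107.67 g/s of Na2CO3 reaches P, so P = 107.67/0.216 = 498.47 g/s and vapour = 56.528 g/s.
The evaporator receives (1−α)·555 of feed at 0.806 water and removes 0.393 of that water:
0.393×0.806×(1−α)×555 = 56.528
(1−α) = 56.528/175.8 = 0.3215;  α = 0.6785.

0.678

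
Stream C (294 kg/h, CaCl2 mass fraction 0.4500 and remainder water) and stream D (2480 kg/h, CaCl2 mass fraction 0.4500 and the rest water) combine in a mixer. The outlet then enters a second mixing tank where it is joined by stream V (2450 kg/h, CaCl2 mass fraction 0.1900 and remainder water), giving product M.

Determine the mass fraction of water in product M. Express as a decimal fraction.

0.6719

Overall, product flow = 5224 kg/h.
water in = 294×0.550 + 2480×0.550 + 2450×0.810 = 3510.2 kg/h.
water fraction in M = 0.6719.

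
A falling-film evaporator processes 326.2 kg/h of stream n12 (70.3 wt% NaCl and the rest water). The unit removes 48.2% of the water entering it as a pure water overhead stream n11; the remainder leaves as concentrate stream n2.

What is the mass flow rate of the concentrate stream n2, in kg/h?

water entering = 326.2×0.297 = 96.881 kg/h; overhead removed = 0.482×96.881 = 46.697 kg/h.
Concentrate = 326.2 − 46.697 = 279.5 kg/h.

279.5 kg/h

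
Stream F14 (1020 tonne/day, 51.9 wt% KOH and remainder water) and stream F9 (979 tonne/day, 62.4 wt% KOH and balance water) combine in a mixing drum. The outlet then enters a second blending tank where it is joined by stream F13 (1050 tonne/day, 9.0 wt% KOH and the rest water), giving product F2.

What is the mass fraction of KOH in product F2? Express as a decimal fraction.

Overall, product flow = 3049 tonne/day.
KOH in = 1020×0.519 + 979×0.624 + 1050×0.090 = 1234.8 tonne/day.
KOH fraction in F2 = 0.405.

0.405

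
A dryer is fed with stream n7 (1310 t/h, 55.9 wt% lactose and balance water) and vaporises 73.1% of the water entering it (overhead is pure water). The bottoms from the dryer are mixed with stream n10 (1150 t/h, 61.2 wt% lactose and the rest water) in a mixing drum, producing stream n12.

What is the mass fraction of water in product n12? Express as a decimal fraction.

Vapour removed = 0.731×0.441×1310 = 422.31 t/h; concentrate = 887.69 t/h.
water reaching the mixer = 155.4 (from concentrate) + 1150×0.388 = 601.6 t/h.
Product flow = 887.69 + 1150 = 2037.7 t/h; water fraction = 0.295.

0.295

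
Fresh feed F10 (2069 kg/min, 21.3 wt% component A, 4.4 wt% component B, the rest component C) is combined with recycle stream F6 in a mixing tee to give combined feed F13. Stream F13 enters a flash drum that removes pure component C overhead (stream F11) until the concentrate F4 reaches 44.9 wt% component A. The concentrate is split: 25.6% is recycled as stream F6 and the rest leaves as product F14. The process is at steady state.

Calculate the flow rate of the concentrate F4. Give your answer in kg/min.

Overall component A balance (none leaves overhead): component A in fresh feed = component A in product, i.e. 2069×0.213 = (1−0.256)·F4·0.449.
F4 = 440.7/(0.449×0.744) = 1319.2 kg/min.

1319 kg/min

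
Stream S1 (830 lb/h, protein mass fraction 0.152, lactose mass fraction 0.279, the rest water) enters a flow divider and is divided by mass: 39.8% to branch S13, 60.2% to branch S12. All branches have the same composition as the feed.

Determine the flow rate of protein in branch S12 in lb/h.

Branch S12 total = 0.602×830 = 499.66 lb/h.
protein in S12 = 0.152×499.66 = 75.948 lb/h.

75.95 lb/h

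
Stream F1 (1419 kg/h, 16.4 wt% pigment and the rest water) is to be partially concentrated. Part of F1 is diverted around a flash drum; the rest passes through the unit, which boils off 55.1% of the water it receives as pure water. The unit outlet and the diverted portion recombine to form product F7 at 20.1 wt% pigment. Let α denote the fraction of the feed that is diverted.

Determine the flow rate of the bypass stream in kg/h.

851.9 kg/h

All 1419×0.164 = 232.72 kg/h of pigment reaches F7, so F7 = 232.72/0.201 = 1157.8 kg/h and vapour = 261.21 kg/h.
The evaporator receives (1−α)·1419 of feed at 0.836 water and removes 0.551 of that water:
0.551×0.836×(1−α)×1419 = 261.21
(1−α) = 261.21/653.64 = 0.3996;  α = 0.6004.
Bypass flow = 0.6004×1419 = 851.94 kg/h.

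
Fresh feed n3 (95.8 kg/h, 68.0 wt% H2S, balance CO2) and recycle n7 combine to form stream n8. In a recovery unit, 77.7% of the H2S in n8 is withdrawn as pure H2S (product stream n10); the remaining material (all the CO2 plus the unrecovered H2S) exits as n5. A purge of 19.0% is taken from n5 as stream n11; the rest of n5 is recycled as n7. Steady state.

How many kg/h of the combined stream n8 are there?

CO2 enters only via n3 and leaves only via the purge: 95.8×0.320 = 0.190×(CO2 in n5), and the recovery unit passes all CO2, so CO2 in n8 = CO2 in n5 = 161.35 kg/h.
H2S in n8: m_A = 95.8×0.680 + (1−0.190)·(1−0.777)·m_A, so m_A = 65.144/0.8194 = 79.505 kg/h.
n8 = 79.505 + 161.35 = 240.85 kg/h.

240.9 kg/h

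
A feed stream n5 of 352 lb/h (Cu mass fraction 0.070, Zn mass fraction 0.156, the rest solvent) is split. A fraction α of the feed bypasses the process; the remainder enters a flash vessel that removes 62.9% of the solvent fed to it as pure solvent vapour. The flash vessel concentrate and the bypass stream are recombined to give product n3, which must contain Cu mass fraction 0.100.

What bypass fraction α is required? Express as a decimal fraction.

0.384

All 352×0.070 = 24.64 lb/h of Cu reaches n3, so n3 = 24.64/0.100 = 246.4 lb/h and vapour = 105.6 lb/h.
The evaporator receives (1−α)·352 of feed at 0.774 solvent and removes 0.629 of that solvent:
0.629×0.774×(1−α)×352 = 105.6
(1−α) = 105.6/171.37 = 0.6162;  α = 0.3838.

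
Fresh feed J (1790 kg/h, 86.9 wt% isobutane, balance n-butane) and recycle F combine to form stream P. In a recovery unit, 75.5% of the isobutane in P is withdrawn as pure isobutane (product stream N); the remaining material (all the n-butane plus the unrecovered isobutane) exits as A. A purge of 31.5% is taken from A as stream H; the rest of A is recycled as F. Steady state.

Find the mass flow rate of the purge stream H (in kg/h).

378.7 kg/h

n-butane enters only via J and leaves only via the purge: 1790×0.131 = 0.315×(n-butane in A), and the recovery unit passes all n-butane, so n-butane in P = n-butane in A = 744.41 kg/h.
isobutane in P: m_A = 1790×0.869 + (1−0.315)·(1−0.755)·m_A, so m_A = 1555.5/0.8322 = 1869.2 kg/h.
A = (1−0.755)×1869.2 + 744.41 = 1202.4 kg/h.
Purge H = 0.315×1202.4 = 378.75 kg/h.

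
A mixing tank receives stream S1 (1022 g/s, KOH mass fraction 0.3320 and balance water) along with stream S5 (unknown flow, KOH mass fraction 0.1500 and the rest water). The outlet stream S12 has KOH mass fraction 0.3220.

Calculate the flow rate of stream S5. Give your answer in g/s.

Let S5 be the unknown flow. Total out = 1022 + S5.
KOH balance: 339.3 + 0.150·S5 = 0.322·(1022 + S5)
(0.150 − 0.322)·S5 = 0.322×1022 − 339.3 = -10.22
S5 = -10.22 / -0.172 = 59.419 g/s

59.42 g/s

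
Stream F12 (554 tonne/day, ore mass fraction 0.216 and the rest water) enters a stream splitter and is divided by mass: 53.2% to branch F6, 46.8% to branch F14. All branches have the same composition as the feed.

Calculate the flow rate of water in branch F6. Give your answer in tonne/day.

231.1 tonne/day

Branch F6 total = 0.532×554 = 294.73 tonne/day.
water in F6 = 0.784×294.73 = 231.07 tonne/day.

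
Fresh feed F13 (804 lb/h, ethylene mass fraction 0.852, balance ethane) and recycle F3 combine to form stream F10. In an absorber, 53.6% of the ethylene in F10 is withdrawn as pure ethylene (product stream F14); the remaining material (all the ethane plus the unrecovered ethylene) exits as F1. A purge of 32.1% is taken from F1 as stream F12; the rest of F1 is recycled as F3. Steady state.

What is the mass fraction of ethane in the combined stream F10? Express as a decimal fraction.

0.270

ethane enters only via F13 and leaves only via the purge: 804×0.148 = 0.321×(ethane in F1), and the absorber passes all ethane, so ethane in F10 = ethane in F1 = 370.69 lb/h.
ethylene in F10: m_A = 804×0.852 + (1−0.321)·(1−0.536)·m_A, so m_A = 685.01/0.6849 = 1000.1 lb/h.
F10 = 1000.1 + 370.69 = 1370.8 lb/h.
ethane fraction in F10 = 370.69/1370.8 = 0.270.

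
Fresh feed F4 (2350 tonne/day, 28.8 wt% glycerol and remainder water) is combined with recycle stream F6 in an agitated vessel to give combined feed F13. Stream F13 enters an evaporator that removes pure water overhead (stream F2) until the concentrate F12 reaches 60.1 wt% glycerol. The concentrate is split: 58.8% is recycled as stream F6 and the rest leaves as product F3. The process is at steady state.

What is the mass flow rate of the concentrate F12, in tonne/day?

Overall glycerol balance (none leaves overhead): glycerol in fresh feed = glycerol in product, i.e. 2350×0.288 = (1−0.588)·F12·0.601.
F12 = 676.8/(0.601×0.412) = 2733.3 tonne/day.

2733 tonne/day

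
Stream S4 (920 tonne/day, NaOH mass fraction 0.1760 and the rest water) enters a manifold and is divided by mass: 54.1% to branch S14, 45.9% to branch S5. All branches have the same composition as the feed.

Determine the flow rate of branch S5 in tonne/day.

Branch S5 flow = 0.459×920 = 422.28 tonne/day.

422.3 tonne/day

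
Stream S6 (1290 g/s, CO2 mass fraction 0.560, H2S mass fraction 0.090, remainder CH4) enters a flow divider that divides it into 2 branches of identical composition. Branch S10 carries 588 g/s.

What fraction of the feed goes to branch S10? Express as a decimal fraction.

0.456

Fraction to S10 = 588/1290 = 0.4558.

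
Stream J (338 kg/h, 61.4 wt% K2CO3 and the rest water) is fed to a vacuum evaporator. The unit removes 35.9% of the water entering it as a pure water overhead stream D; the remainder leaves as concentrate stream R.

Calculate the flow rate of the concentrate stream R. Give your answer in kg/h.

291.2 kg/h

water entering = 338×0.386 = 130.47 kg/h; overhead removed = 0.359×130.47 = 46.838 kg/h.
Concentrate = 338 − 46.838 = 291.16 kg/h.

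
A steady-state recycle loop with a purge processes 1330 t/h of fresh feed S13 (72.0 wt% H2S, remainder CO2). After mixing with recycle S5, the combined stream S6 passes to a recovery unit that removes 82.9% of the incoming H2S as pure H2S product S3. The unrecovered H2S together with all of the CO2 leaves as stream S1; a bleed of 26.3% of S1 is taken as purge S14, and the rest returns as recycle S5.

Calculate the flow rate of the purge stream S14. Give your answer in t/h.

421.7 t/h

CO2 enters only via S13 and leaves only via the purge: 1330×0.280 = 0.263×(CO2 in S1), and the recovery unit passes all CO2, so CO2 in S6 = CO2 in S1 = 1416 t/h.
H2S in S6: m_A = 1330×0.720 + (1−0.263)·(1−0.829)·m_A, so m_A = 957.6/0.8740 = 1095.7 t/h.
S1 = (1−0.829)×1095.7 + 1416 = 1603.3 t/h.
Purge S14 = 0.263×1603.3 = 421.68 t/h.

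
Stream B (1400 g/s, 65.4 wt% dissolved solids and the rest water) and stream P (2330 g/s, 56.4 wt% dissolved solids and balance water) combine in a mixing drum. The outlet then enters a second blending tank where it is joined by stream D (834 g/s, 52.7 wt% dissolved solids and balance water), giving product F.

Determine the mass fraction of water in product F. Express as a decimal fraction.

Overall, product flow = 4564 g/s.
water in = 1400×0.346 + 2330×0.436 + 834×0.473 = 1894.8 g/s.
water fraction in F = 0.4152.

0.4152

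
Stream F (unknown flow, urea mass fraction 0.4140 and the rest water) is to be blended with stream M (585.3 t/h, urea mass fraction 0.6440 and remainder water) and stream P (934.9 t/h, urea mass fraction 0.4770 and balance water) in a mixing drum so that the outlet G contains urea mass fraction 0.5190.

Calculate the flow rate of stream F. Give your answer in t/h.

Let F be the unknown flow. Total out = 1520.2 + F.
urea balance: 822.88 + 0.414·F = 0.519·(1520.2 + F)
(0.414 − 0.519)·F = 0.519×1520.2 − 822.88 = -33.897
F = -33.897 / -0.105 = 322.83 t/h

322.8 t/h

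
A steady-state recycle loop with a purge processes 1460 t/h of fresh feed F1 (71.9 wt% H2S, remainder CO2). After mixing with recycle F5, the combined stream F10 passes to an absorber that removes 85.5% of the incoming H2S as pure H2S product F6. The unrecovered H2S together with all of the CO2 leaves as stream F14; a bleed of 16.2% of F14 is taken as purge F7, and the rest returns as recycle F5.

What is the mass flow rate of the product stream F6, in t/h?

H2S in F10: m_A = 1460×0.719 + (1−0.162)·(1−0.855)·m_A, so m_A = 1049.7/0.8785 = 1194.9 t/h.
Product F6 = 0.855×1194.9 = 1021.7 t/h.

1022 t/h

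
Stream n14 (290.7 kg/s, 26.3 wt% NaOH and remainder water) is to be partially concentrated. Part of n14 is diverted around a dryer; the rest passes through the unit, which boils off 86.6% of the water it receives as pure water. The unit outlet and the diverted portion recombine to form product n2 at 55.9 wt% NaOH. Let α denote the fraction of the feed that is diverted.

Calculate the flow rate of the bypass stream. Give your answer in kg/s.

All 290.7×0.263 = 76.454 kg/s of NaOH reaches n2, so n2 = 76.454/0.559 = 136.77 kg/s and vapour = 153.93 kg/s.
The evaporator receives (1−α)·290.7 of feed at 0.737 water and removes 0.866 of that water:
0.866×0.737×(1−α)×290.7 = 153.93
(1−α) = 153.93/185.54 = 0.8296;  α = 0.1704.
Bypass flow = 0.1704×290.7 = 49.521 kg/s.

49.52 kg/s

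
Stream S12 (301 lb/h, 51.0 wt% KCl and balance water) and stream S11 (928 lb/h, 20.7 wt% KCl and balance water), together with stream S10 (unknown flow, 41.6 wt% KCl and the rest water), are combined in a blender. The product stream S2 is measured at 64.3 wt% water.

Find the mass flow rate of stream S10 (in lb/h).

Let S10 be the unknown flow. Total out = 1229 + S10.
water balance: 883.39 + 0.584·S10 = 0.643·(1229 + S10)
(0.584 − 0.643)·S10 = 0.643×1229 − 883.39 = -93.147
S10 = -93.147 / -0.059 = 1578.8 lb/h

1579 lb/h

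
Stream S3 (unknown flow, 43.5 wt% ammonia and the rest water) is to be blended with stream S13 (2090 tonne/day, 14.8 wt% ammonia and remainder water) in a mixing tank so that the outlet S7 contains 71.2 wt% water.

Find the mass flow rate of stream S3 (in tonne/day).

1990 tonne/day

Let S3 be the unknown flow. Total out = 2090 + S3.
water balance: 1780.7 + 0.565·S3 = 0.712·(2090 + S3)
(0.565 − 0.712)·S3 = 0.712×2090 − 1780.7 = -292.6
S3 = -292.6 / -0.147 = 1990.5 tonne/day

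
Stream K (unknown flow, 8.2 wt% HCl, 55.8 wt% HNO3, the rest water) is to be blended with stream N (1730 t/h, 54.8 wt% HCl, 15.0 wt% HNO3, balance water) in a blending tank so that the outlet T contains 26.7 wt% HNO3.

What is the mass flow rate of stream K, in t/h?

695.6 t/h

Let K be the unknown flow. Total out = 1730 + K.
HNO3 balance: 259.5 + 0.558·K = 0.267·(1730 + K)
(0.558 − 0.267)·K = 0.267×1730 − 259.5 = 202.41
K = 202.41 / 0.291 = 695.57 t/h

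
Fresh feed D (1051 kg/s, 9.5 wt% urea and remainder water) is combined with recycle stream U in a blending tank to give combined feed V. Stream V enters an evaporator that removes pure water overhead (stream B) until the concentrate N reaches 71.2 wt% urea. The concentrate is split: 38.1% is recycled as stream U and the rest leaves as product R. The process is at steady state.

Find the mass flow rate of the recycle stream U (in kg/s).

Overall urea balance (none leaves overhead): urea in fresh feed = urea in product, i.e. 1051×0.095 = (1−0.381)·N·0.712.
N = 99.845/(0.712×0.619) = 226.55 kg/s.
Recycle U = 0.381×226.55 = 86.314 kg/s.

86.31 kg/s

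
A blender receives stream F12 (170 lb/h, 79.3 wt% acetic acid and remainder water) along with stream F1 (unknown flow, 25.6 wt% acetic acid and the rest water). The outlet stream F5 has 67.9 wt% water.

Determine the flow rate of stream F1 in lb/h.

Let F1 be the unknown flow. Total out = 170 + F1.
water balance: 35.19 + 0.744·F1 = 0.679·(170 + F1)
(0.744 − 0.679)·F1 = 0.679×170 − 35.19 = 80.24
F1 = 80.24 / 0.065 = 1234.5 lb/h

1234 lb/h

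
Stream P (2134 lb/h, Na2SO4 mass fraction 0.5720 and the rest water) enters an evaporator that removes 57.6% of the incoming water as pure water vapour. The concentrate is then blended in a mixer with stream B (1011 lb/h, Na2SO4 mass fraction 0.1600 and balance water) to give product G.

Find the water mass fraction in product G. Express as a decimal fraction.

Vapour removed = 0.576×0.428×2134 = 526.09 lb/h; concentrate = 1607.9 lb/h.
water reaching the mixer = 387.26 (from concentrate) + 1011×0.840 = 1236.5 lb/h.
Product flow = 1607.9 + 1011 = 2618.9 lb/h; water fraction = 0.4721.

0.4721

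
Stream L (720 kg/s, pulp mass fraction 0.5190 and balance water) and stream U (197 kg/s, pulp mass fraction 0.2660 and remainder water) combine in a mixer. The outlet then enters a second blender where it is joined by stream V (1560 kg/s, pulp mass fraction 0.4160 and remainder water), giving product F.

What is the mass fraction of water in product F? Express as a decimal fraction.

Overall, product flow = 2477 kg/s.
water in = 720×0.481 + 197×0.734 + 1560×0.584 = 1402 kg/s.
water fraction in F = 0.5660.

0.5660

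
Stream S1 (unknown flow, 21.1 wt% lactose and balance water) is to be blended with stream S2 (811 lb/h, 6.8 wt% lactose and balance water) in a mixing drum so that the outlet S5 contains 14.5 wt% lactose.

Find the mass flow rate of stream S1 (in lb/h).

Let S1 be the unknown flow. Total out = 811 + S1.
lactose balance: 55.148 + 0.211·S1 = 0.145·(811 + S1)
(0.211 − 0.145)·S1 = 0.145×811 − 55.148 = 62.447
S1 = 62.447 / 0.066 = 946.17 lb/h

946.2 lb/h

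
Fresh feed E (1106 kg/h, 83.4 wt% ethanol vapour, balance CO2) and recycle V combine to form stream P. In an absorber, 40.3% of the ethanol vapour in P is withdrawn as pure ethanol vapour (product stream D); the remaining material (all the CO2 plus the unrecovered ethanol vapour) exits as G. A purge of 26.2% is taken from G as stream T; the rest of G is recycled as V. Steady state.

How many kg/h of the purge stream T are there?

CO2 enters only via E and leaves only via the purge: 1106×0.166 = 0.262×(CO2 in G), and the absorber passes all CO2, so CO2 in P = CO2 in G = 700.75 kg/h.
ethanol vapour in P: m_A = 1106×0.834 + (1−0.262)·(1−0.403)·m_A, so m_A = 922.4/0.5594 = 1648.9 kg/h.
G = (1−0.403)×1648.9 + 700.75 = 1685.1 kg/h.
Purge T = 0.262×1685.1 = 441.5 kg/h.

441.5 kg/h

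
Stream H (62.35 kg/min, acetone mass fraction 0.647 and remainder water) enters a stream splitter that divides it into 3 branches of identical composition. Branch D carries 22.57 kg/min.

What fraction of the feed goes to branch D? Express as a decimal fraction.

Fraction to D = 22.57/62.35 = 0.3620.

0.362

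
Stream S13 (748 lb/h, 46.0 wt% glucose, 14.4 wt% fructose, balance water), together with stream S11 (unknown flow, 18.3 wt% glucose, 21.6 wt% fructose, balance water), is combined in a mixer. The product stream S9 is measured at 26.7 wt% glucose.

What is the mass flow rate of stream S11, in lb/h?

Let S11 be the unknown flow. Total out = 748 + S11.
glucose balance: 344.08 + 0.183·S11 = 0.267·(748 + S11)
(0.183 − 0.267)·S11 = 0.267×748 − 344.08 = -144.36
S11 = -144.36 / -0.084 = 1718.6 lb/h

1719 lb/h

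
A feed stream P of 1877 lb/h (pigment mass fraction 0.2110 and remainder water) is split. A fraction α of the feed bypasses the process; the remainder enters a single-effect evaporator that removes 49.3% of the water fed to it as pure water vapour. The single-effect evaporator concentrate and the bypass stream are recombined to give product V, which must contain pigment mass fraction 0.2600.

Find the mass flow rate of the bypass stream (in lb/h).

All 1877×0.211 = 396.05 lb/h of pigment reaches V, so V = 396.05/0.260 = 1523.3 lb/h and vapour = 353.74 lb/h.
The evaporator receives (1−α)·1877 of feed at 0.789 water and removes 0.493 of that water:
0.493×0.789×(1−α)×1877 = 353.74
(1−α) = 353.74/730.11 = 0.4845;  α = 0.5155.
Bypass flow = 0.5155×1877 = 967.58 lb/h.

967.6 lb/h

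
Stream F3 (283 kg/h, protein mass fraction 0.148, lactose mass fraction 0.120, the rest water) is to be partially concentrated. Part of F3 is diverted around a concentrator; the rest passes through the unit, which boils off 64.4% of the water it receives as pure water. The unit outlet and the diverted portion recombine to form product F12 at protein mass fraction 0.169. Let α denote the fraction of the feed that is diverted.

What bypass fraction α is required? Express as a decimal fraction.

All 283×0.148 = 41.884 kg/h of protein reaches F12, so F12 = 41.884/0.169 = 247.83 kg/h and vapour = 35.166 kg/h.
The evaporator receives (1−α)·283 of feed at 0.732 water and removes 0.644 of that water:
0.644×0.732×(1−α)×283 = 35.166
(1−α) = 35.166/133.41 = 0.2636;  α = 0.7364.

0.736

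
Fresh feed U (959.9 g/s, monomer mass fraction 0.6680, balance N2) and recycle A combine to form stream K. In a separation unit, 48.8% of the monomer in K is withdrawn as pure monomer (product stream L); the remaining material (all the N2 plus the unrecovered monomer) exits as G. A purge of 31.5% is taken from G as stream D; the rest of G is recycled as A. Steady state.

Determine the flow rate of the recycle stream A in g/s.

1039 g/s

N2 enters only via U and leaves only via the purge: 959.9×0.332 = 0.315×(N2 in G), and the separation unit passes all N2, so N2 in K = N2 in G = 1011.7 g/s.
monomer in K: m_A = 959.9×0.668 + (1−0.315)·(1−0.488)·m_A, so m_A = 641.21/0.6493 = 987.58 g/s.
G = (1−0.488)×987.58 + 1011.7 = 1517.3 g/s.
Recycle A = (1−0.315)×1517.3 = 1039.4 g/s.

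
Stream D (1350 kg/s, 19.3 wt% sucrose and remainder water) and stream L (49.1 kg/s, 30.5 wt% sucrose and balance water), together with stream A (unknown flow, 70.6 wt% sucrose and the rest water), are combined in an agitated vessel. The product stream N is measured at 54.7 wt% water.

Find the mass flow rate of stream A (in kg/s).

Let A be the unknown flow. Total out = 1399.1 + A.
water balance: 1123.6 + 0.294·A = 0.547·(1399.1 + A)
(0.294 − 0.547)·A = 0.547×1399.1 − 1123.6 = -358.27
A = -358.27 / -0.253 = 1416.1 kg/s

1416 kg/s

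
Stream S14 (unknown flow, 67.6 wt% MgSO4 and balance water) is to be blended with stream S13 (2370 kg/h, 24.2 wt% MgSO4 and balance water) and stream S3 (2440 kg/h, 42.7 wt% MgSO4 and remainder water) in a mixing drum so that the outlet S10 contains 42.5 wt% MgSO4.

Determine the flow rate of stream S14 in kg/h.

Let S14 be the unknown flow. Total out = 4810 + S14.
MgSO4 balance: 1615.4 + 0.676·S14 = 0.425·(4810 + S14)
(0.676 − 0.425)·S14 = 0.425×4810 − 1615.4 = 428.83
S14 = 428.83 / 0.251 = 1708.5 kg/h

1708 kg/h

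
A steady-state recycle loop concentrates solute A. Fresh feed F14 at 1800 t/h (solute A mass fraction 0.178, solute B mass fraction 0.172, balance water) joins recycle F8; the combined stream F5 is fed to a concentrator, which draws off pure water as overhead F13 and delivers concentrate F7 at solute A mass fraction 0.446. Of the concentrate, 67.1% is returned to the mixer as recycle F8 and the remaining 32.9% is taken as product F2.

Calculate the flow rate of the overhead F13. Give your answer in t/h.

1082 t/h

Overall solute A balance (none leaves overhead): solute A in fresh feed = solute A in product, i.e. 1800×0.178 = (1−0.671)·F7·0.446.
F7 = 320.4/(0.446×0.329) = 2183.5 t/h.
Recycle F8 = 0.671×2183.5 = 1465.2 t/h.
Combined feed F5 = 1800 + 1465.2 = 3265.2 t/h.
Overhead F13 = F5 − F7 = 3265.2 − 2183.5 = 1081.6 t/h.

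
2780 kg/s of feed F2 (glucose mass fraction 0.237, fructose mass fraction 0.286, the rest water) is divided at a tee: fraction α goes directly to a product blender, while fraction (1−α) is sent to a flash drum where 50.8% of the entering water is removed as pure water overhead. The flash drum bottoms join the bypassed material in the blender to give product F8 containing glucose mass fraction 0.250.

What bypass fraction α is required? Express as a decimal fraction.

All 2780×0.237 = 658.86 kg/s of glucose reaches F8, so F8 = 658.86/0.250 = 2635.4 kg/s and vapour = 144.56 kg/s.
The evaporator receives (1−α)·2780 of feed at 0.477 water and removes 0.508 of that water:
0.508×0.477×(1−α)×2780 = 144.56
(1−α) = 144.56/673.64 = 0.2146;  α = 0.7854.

0.785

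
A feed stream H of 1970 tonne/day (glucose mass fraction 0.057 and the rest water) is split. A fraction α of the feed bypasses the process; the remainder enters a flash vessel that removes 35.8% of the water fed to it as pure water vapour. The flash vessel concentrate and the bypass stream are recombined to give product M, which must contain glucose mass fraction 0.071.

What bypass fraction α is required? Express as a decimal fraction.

0.416

All 1970×0.057 = 112.29 tonne/day of glucose reaches M, so M = 112.29/0.071 = 1581.5 tonne/day and vapour = 388.45 tonne/day.
The evaporator receives (1−α)·1970 of feed at 0.943 water and removes 0.358 of that water:
0.358×0.943×(1−α)×1970 = 388.45
(1−α) = 388.45/665.06 = 0.5841;  α = 0.4159.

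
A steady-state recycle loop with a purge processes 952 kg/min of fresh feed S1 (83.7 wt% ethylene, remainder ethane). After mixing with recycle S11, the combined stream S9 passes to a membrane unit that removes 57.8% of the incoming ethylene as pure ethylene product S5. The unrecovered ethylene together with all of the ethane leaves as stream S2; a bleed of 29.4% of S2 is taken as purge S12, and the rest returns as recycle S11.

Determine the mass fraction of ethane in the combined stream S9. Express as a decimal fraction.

ethane enters only via S1 and leaves only via the purge: 952×0.163 = 0.294×(ethane in S2), and the membrane unit passes all ethane, so ethane in S9 = ethane in S2 = 527.81 kg/min.
ethylene in S9: m_A = 952×0.837 + (1−0.294)·(1−0.578)·m_A, so m_A = 796.82/0.7021 = 1135 kg/min.
S9 = 1135 + 527.81 = 1662.8 kg/min.
ethane fraction in S9 = 527.81/1662.8 = 0.3174.

0.3174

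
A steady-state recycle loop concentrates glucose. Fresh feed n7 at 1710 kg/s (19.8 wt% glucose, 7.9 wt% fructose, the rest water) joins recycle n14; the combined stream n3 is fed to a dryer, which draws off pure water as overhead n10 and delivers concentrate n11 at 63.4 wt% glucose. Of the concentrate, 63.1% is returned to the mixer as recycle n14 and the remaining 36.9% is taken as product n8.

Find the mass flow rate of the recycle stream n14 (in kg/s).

913.2 kg/s

Overall glucose balance (none leaves overhead): glucose in fresh feed = glucose in product, i.e. 1710×0.198 = (1−0.631)·n11·0.634.
n11 = 338.58/(0.634×0.369) = 1447.3 kg/s.
Recycle n14 = 0.631×1447.3 = 913.22 kg/s.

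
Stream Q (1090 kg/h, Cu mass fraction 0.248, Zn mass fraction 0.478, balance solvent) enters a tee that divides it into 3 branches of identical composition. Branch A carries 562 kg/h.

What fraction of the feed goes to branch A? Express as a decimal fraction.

0.516

Fraction to A = 562/1090 = 0.5156.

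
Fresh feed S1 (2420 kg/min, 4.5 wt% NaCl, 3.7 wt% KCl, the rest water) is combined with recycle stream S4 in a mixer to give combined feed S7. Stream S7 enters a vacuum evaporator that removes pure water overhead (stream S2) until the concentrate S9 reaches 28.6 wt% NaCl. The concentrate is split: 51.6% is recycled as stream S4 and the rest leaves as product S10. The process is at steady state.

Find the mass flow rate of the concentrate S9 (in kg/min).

Overall NaCl balance (none leaves overhead): NaCl in fresh feed = NaCl in product, i.e. 2420×0.045 = (1−0.516)·S9·0.286.
S9 = 108.9/(0.286×0.484) = 786.71 kg/min.

786.7 kg/min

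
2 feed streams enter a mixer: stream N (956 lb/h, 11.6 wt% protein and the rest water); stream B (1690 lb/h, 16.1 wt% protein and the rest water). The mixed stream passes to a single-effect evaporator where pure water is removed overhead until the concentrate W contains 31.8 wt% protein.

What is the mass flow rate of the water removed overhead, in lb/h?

1442 lb/h

protein entering = 956×0.116 + 1690×0.161 = 382.99 lb/h.
All protein reports to W, so W = 382.99/0.318 = 1204.4 lb/h.
Total feed = 2646 lb/h; overhead = 2646 − 1204.4 = 1441.6 lb/h.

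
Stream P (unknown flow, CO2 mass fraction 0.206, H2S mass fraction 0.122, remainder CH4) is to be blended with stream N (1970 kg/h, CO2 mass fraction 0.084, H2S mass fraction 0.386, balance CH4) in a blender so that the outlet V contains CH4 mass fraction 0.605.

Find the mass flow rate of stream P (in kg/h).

Let P be the unknown flow. Total out = 1970 + P.
CH4 balance: 1044.1 + 0.672·P = 0.605·(1970 + P)
(0.672 − 0.605)·P = 0.605×1970 − 1044.1 = 147.75
P = 147.75 / 0.067 = 2205.2 kg/h

2205 kg/h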